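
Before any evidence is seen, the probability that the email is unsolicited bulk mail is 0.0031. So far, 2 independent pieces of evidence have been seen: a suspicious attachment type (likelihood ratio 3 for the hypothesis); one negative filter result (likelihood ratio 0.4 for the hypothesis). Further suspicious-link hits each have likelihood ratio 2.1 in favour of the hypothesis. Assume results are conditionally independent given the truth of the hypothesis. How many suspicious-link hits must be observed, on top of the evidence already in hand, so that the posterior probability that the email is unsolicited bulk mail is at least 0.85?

10

Prior odds = 0.0031/0.9969 = 31/9969.
Combined Bayes factor of the evidence already in hand = 3 × 0.4 = 1.2.
Odds after that evidence = (31/9969) × 1.2 = 62/16615.
Target odds = 0.85/0.15 = 17/3.
Need 2.1ⁿ ≥ 17/3 ÷ (62/16615) = 282455/186.
2.1⁹ ≈794.28 falls short of 282455/186 but 2.1¹⁰ ≈1667.99 reaches it, so n = 10.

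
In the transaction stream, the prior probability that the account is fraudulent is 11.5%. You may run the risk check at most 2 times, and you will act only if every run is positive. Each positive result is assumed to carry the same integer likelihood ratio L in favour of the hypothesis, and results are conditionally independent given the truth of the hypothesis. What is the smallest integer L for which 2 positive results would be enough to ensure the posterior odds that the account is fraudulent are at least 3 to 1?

5

Prior odds = 0.115/0.885 = 23/177.
Target odds = 3.
Need L² ≥ 3 ÷ (23/177) = 531/23.
4² = 16 < 531/23 ≤ 25 = 5², so L = 5.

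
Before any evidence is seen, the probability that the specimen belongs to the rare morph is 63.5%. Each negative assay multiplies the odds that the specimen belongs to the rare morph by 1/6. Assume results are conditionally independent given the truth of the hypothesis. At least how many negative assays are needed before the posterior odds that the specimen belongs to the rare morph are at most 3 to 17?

Prior odds = 0.635/0.365 = 127/73.
Likelihood ratio per negative assay = 1/6.
Target odds = 3/17.
Require (1/6)ⁿ ≤ 3/17 ÷ (127/73) = 219/2159.
(1/6)¹ = 1/6 is still above 219/2159 but (1/6)² = 1/36 is at or below it, so n = 2.

2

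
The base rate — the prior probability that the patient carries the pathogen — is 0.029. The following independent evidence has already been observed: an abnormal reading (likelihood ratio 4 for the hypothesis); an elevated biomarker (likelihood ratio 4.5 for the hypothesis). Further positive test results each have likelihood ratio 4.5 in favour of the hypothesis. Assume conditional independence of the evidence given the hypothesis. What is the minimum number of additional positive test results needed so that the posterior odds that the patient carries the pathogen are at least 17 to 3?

Prior odds = 0.029/0.971 = 29/971.
Combined Bayes factor of the evidence already in hand = 4 × 4.5 = 18.
Odds after that evidence = (29/971) × 18 = 522/971.
Target odds = 17/3.
Need 4.5ⁿ ≥ 17/3 ÷ (522/971) = 16507/1566.
4.5¹ = 4.5 falls short of 16507/1566 but 4.5² = 20.25 reaches it, so n = 2.

2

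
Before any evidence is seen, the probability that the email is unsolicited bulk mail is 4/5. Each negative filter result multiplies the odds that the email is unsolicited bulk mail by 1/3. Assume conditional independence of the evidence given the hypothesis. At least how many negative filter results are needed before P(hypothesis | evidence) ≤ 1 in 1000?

Prior odds: 0.8 ÷ 0.2 = 4.
Likelihood ratio per negative filter result = 1/3.
Target odds: 0.001 ÷ 0.999 = 1/999.
Need 4 × (1/3)ⁿ ≤ 1/999, i.e. (1/3)ⁿ ≤ 1/3996.
(1/3)⁷ = 1/2187 is still above 1/3996 but (1/3)⁸ = 1/6561 is at or below it, so n = 8.

8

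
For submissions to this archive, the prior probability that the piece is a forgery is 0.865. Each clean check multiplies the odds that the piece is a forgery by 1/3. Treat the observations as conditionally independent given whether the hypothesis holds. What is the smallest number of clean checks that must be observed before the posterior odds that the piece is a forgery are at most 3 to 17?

Prior odds: 0.865 ÷ 0.135 = 173/27.
Likelihood ratio per clean check = 1/3.
Target odds = 3/17.
Require (1/3)ⁿ ≤ 3/17 ÷ (173/27) = 81/2941.
(1/3)³ = 1/27 is still above 81/2941 but (1/3)⁴ = 1/81 is at or below it, so n = 4.

4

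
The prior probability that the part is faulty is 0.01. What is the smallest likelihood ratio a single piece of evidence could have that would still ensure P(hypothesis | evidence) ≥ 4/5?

396

Prior odds = 0.01/0.99 = 1/99.
Target odds = 0.8/0.2 = 4.
Required Bayes factor = 4 ÷ (1/99) = 396.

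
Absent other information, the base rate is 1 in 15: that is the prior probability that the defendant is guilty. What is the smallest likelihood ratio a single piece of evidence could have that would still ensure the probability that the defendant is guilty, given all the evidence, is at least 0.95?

Prior odds = (1/15)/(14/15) = 1/14.
Target odds = 0.95/0.05 = 19.
Required Bayes factor = 19 ÷ (1/14) = 266.

266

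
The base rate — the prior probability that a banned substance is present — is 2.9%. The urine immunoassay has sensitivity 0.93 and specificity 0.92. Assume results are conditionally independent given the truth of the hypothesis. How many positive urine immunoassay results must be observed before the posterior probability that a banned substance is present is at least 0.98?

Prior odds: 0.029 ÷ 0.971 = 29/971.
False-positive rate = 1 − 0.92 = 0.08; likelihood ratio of a positive = 0.93/0.08 = 11.625.
Target posterior odds = 0.98/0.02 = 49.
Require 11.625ⁿ ≥ 49 ÷ (29/971) = 47579/29.
11.625³ = 804357/512 falls short of 47579/29 but 11.625⁴ = 74805201/4096 reaches it, so n = 4.

4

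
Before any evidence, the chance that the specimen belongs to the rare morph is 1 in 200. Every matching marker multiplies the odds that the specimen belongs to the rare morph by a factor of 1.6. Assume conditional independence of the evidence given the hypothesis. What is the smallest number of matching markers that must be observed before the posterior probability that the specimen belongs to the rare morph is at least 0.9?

Prior odds: 0.005 ÷ 0.995 = 1/199.
Likelihood ratio per matching marker = 1.6.
Target posterior odds = 0.9/0.1 = 9.
Require 1.6ⁿ ≥ 9 ÷ (1/199) = 1791.
1.6¹⁵ ≈1152.92 falls short of 1791 but 1.6¹⁶ ≈1844.67 reaches it, so n = 16.

16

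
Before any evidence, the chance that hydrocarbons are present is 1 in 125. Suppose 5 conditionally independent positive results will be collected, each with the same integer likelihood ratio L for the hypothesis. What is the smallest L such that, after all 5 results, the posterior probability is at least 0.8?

4

Prior odds = 0.008/0.992 = 1/124.
Target odds = 0.8/0.2 = 4.
Need L⁵ ≥ 4 ÷ (1/124) = 496.
3⁵ = 243 < 496 ≤ 1024 = 4⁵, so L = 4.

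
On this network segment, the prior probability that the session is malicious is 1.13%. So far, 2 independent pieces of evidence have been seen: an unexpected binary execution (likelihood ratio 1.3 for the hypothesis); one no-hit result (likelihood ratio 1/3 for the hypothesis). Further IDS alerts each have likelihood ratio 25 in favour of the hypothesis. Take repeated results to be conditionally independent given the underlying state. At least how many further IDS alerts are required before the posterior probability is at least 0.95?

3

Prior odds = 0.0113/0.9887 = 113/9887.
Combined Bayes factor of the evidence already in hand = 1.3 × (1/3) = 13/30.
Odds after that evidence = (113/9887) × 13/30 = 1469/296610.
Target odds = 0.95/0.05 = 19.
Need 25ⁿ ≥ 19 ÷ (1469/296610) = 5635590/1469.
25² = 625 falls short of 5635590/1469 but 25³ = 15625 reaches it, so n = 3.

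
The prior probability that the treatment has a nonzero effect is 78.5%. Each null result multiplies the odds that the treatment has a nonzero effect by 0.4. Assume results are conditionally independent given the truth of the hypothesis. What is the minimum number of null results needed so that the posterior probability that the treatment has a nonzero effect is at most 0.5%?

Prior odds = 0.785/0.215 = 157/43.
Likelihood ratio per null result = 0.4.
Target odds: 0.005 ÷ 0.995 = 1/199.
Need (157/43) × 0.4ⁿ ≤ 1/199, i.e. 0.4ⁿ ≤ 43/31243.
0.4⁷ = 128/78125 is still above 43/31243 but 0.4⁸ = 256/390625 is at or below it, so n = 8.

8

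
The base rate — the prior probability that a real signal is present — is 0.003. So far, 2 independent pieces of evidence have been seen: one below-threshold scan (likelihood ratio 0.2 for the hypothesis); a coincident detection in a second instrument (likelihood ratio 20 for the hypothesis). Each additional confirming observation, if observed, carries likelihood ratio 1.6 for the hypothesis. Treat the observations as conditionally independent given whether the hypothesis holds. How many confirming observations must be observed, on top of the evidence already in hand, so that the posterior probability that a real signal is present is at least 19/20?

Prior odds = 0.003/0.997 = 3/997.
Combined Bayes factor of the evidence already in hand = 0.2 × 20 = 4.
Odds after that evidence = (3/997) × 4 = 12/997.
Target odds = 0.95/0.05 = 19.
Need 1.6ⁿ ≥ 19 ÷ (12/997) = 18943/12.
1.6¹⁵ ≈1152.92 falls short of 18943/12 but 1.6¹⁶ ≈1844.67 reaches it, so n = 16.

16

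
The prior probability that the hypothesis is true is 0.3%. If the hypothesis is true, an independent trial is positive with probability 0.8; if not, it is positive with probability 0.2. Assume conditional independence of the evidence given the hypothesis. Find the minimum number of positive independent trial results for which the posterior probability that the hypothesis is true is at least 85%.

Prior odds: 0.003 ÷ 0.997 = 3/997.
Likelihood ratio of a positive = 0.8/0.2 = 4.
Target odds: 0.85 ÷ 0.15 = 17/3.
Need (3/997) × 4ⁿ ≥ 17/3, i.e. 4ⁿ ≥ 16949/9.
4⁵ = 1024 falls short of 16949/9 but 4⁶ = 4096 reaches it, so n = 6.

6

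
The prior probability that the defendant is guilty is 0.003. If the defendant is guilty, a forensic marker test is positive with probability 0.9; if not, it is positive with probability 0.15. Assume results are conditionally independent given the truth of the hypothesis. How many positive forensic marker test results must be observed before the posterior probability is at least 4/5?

Prior odds = 0.003/0.997 = 3/997.
Likelihood ratio of a positive = 0.9/0.15 = 6.
Target odds: 0.8 ÷ 0.2 = 4.
Require 6ⁿ ≥ 4 ÷ (3/997) = 3988/3.
6⁴ = 1296 falls short of 3988/3 but 6⁵ = 7776 reaches it, so n = 5.

5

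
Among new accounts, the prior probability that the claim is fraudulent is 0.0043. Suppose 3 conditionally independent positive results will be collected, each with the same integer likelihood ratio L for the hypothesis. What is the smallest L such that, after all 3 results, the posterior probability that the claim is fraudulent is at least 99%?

29

Prior odds = 0.0043/0.9957 = 43/9957.
Target odds = 0.99/0.01 = 99.
Need L³ ≥ 99 ÷ (43/9957) = 985743/43.
28³ = 21952 < 985743/43 ≤ 24389 = 29³, so L = 29.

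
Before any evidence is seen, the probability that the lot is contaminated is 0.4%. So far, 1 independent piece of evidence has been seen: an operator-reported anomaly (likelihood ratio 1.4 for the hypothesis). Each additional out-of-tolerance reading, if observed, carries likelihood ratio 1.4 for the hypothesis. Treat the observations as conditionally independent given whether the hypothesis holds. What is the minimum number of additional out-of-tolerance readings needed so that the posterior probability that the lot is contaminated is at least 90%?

Prior odds = 0.004/0.996 = 1/249.
Bayes factor of the evidence already in hand = 1.4.
Odds after that evidence = (1/249) × 1.4 = 7/1245.
Target odds = 0.9/0.1 = 9.
Need 1.4ⁿ ≥ 9 ÷ (7/1245) = 11205/7.
1.4²¹ ≈1171.36 falls short of 11205/7 but 1.4²² ≈1639.9 reaches it, so n = 22.

22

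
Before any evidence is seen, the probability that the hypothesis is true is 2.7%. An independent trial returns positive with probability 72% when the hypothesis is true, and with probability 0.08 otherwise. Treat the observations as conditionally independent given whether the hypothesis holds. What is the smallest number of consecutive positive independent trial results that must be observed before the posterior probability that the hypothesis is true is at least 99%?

Prior odds = 0.027/0.973 = 27/973.
Likelihood ratio of a positive result = 0.72/0.08 = 9.
Target posterior odds = 0.99/0.01 = 99.
Require 9ⁿ ≥ 99 ÷ (27/973) = 10703/3.
9³ = 729 falls short of 10703/3 but 9⁴ = 6561 reaches it, so n = 4.

4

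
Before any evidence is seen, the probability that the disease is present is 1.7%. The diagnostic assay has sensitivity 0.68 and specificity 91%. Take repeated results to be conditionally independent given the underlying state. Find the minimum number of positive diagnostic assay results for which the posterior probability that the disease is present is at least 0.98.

4

Prior odds: 0.017 ÷ 0.983 = 17/983.
False-positive rate = 1 − 0.91 = 0.09; likelihood ratio of a positive = 0.68/0.09 = 68/9.
Target posterior odds = 0.98/0.02 = 49.
Require (68/9)ⁿ ≥ 49 ÷ (17/983) = 48167/17.
(68/9)³ = 314432/729 falls short of 48167/17 but (68/9)⁴ = 21381376/6561 reaches it, so n = 4.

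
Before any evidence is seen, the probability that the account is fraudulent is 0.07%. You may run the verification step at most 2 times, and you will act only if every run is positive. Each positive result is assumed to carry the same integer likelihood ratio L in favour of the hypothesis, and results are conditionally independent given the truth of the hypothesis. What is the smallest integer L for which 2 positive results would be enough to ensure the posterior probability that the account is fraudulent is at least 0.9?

Prior odds = 0.0007/0.9993 = 7/9993.
Target odds = 0.9/0.1 = 9.
Need L² ≥ 9 ÷ (7/9993) = 89937/7.
113² = 12769 < 89937/7 ≤ 12996 = 114², so L = 114.

114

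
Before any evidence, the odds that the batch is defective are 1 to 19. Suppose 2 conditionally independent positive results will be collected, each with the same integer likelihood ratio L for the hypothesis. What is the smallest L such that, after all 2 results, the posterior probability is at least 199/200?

62

Prior odds = 1/19.
Target odds = 0.995/0.005 = 199.
Need L² ≥ 199 ÷ (1/19) = 3781.
61² = 3721 < 3781 ≤ 3844 = 62², so L = 62.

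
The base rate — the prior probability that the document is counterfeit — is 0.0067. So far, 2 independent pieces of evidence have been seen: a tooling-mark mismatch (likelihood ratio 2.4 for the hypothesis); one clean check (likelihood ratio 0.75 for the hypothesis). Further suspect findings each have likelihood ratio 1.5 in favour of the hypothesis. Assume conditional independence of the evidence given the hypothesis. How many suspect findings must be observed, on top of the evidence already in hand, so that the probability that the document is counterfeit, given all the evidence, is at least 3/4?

Prior odds = 0.0067/0.9933 = 67/9933.
Combined Bayes factor of the evidence already in hand = 2.4 × 0.75 = 1.8.
Odds after that evidence = (67/9933) × 1.8 = 201/16555.
Target odds = 0.75/0.25 = 3.
Need 1.5ⁿ ≥ 3 ÷ (201/16555) = 16555/67.
1.5¹³ = 1594323/8192 falls short of 16555/67 but 1.5¹⁴ = 4782969/16384 reaches it, so n = 14.

14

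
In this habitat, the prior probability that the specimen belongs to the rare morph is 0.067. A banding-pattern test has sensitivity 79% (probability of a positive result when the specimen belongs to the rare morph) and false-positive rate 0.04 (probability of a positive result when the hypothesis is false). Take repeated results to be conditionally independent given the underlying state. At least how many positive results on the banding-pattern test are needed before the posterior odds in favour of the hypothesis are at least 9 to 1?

Prior odds = 0.067/0.933 = 67/933.
Likelihood ratio of a positive result = 0.79/0.04 = 19.75.
Target odds = 9.
Require 19.75ⁿ ≥ 9 ÷ (67/933) = 8397/67.
19.75¹ = 19.75 falls short of 8397/67 but 19.75² = 390.0625 reaches it, so n = 2.

2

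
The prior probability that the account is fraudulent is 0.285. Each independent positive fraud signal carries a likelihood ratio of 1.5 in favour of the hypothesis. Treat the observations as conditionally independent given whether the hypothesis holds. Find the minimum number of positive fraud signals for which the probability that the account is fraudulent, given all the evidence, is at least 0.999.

Prior odds = 0.285/0.715 = 57/143.
Likelihood ratio per positive fraud signal = 1.5.
Target odds: 0.999 ÷ 0.001 = 999.
Need (57/143) × 1.5ⁿ ≥ 999, i.e. 1.5ⁿ ≥ 47619/19.
1.5¹⁹ ≈2216.84 falls short of 47619/19 but 1.5²⁰ ≈3325.26 reaches it, so n = 20.

20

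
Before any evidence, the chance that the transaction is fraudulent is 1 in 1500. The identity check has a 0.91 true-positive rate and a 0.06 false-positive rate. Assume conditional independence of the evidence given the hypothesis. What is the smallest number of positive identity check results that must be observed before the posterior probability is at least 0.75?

Prior odds: (1/1500) ÷ (1499/1500) = 1/1499.
Likelihood ratio of a positive result = 0.91/0.06 = 91/6.
Target odds: 0.75 ÷ 0.25 = 3.
Require (91/6)ⁿ ≥ 3 ÷ (1/1499) = 4497.
(91/6)³ = 753571/216 falls short of 4497 but (91/6)⁴ = 68574961/1296 reaches it, so n = 4.

4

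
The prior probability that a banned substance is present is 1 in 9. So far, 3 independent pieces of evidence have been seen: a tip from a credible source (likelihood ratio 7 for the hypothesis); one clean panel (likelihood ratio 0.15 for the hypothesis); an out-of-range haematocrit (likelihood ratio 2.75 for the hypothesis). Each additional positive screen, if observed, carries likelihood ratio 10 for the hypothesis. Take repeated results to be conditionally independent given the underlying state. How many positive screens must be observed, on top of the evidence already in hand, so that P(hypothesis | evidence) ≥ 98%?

Prior odds = (1/9)/(8/9) = 0.125.
Combined Bayes factor of the evidence already in hand = 7 × 0.15 × 2.75 = 2.8875.
Odds after that evidence = 0.125 × 2.8875 = 0.3609375.
Target odds = 0.98/0.02 = 49.
Need 10ⁿ ≥ 49 ÷ 0.3609375 = 4480/33.
10² = 100 falls short of 4480/33 but 10³ = 1000 reaches it, so n = 3.

3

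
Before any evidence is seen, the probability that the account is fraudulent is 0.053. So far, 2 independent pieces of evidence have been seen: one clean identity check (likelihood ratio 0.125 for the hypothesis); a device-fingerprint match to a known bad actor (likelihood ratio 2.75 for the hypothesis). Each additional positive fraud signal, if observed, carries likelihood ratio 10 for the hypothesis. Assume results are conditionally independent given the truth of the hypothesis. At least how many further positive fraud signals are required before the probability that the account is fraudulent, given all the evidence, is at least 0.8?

3

Prior odds = 0.053/0.947 = 53/947.
Combined Bayes factor of the evidence already in hand = 0.125 × 2.75 = 0.34375.
Odds after that evidence = (53/947) × 0.34375 = 583/30304.
Target odds = 0.8/0.2 = 4.
Need 10ⁿ ≥ 4 ÷ (583/30304) = 121216/583.
10² = 100 falls short of 121216/583 but 10³ = 1000 reaches it, so n = 3.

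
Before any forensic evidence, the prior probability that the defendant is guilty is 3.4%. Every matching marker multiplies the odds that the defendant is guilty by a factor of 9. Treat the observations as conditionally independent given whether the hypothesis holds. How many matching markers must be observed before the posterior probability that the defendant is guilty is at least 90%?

3

Prior odds = 0.034/0.966 = 17/483.
Likelihood ratio per matching marker = 9.
Target odds: 0.9 ÷ 0.1 = 9.
Require 9ⁿ ≥ 9 ÷ (17/483) = 4347/17.
9² = 81 falls short of 4347/17 but 9³ = 729 reaches it, so n = 3.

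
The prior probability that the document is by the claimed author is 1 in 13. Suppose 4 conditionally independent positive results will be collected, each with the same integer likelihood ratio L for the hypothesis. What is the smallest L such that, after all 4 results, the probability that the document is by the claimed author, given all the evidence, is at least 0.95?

4

Prior odds = (1/13)/(12/13) = 1/12.
Target odds = 0.95/0.05 = 19.
Need L⁴ ≥ 19 ÷ (1/12) = 228.
3⁴ = 81 < 228 ≤ 256 = 4⁴, so L = 4.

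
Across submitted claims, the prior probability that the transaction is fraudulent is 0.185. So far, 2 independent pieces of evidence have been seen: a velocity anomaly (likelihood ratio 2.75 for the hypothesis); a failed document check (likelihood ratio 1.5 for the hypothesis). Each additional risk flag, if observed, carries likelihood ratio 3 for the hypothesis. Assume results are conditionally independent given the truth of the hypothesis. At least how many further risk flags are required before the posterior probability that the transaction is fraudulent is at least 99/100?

5

Prior odds = 0.185/0.815 = 37/163.
Combined Bayes factor of the evidence already in hand = 2.75 × 1.5 = 4.125.
Odds after that evidence = (37/163) × 4.125 = 1221/1304.
Target odds = 0.99/0.01 = 99.
Need 3ⁿ ≥ 99 ÷ (1221/1304) = 3912/37.
3⁴ = 81 falls short of 3912/37 but 3⁵ = 243 reaches it, so n = 5.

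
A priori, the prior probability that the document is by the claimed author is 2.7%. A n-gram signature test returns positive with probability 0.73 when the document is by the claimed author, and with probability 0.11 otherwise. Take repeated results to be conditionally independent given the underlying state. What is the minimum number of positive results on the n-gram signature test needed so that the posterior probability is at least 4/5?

3

Prior odds: 0.027 ÷ 0.973 = 27/973.
Likelihood ratio of a positive result = 0.73/0.11 = 73/11.
Target posterior odds = 0.8/0.2 = 4.
Require (73/11)ⁿ ≥ 4 ÷ (27/973) = 3892/27.
(73/11)² = 5329/121 falls short of 3892/27 but (73/11)³ = 389017/1331 reaches it, so n = 3.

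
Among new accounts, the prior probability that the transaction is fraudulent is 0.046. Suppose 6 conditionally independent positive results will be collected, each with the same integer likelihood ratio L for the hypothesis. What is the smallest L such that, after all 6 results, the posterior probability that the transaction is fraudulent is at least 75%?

2

Prior odds = 0.046/0.954 = 23/477.
Target odds = 0.75/0.25 = 3.
Need L⁶ ≥ 3 ÷ (23/477) = 1431/23.
1⁶ = 1 < 1431/23 ≤ 64 = 2⁶, so L = 2.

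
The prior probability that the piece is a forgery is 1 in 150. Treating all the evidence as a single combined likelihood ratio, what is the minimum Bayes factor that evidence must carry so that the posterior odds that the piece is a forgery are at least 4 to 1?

Prior odds = (1/150)/(149/150) = 1/149.
Target odds = 4.
Required Bayes factor = 4 ÷ (1/149) = 596.

596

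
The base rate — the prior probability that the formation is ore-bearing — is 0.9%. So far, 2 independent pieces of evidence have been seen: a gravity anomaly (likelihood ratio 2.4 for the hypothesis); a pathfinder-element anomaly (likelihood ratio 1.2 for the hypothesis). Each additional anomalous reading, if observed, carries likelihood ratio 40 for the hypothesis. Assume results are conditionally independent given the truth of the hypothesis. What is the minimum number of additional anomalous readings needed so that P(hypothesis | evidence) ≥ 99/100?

3

Prior odds = 0.009/0.991 = 9/991.
Combined Bayes factor of the evidence already in hand = 2.4 × 1.2 = 2.88.
Odds after that evidence = (9/991) × 2.88 = 648/24775.
Target odds = 0.99/0.01 = 99.
Need 40ⁿ ≥ 99 ÷ (648/24775) = 272525/72.
40² = 1600 falls short of 272525/72 but 40³ = 64000 reaches it, so n = 3.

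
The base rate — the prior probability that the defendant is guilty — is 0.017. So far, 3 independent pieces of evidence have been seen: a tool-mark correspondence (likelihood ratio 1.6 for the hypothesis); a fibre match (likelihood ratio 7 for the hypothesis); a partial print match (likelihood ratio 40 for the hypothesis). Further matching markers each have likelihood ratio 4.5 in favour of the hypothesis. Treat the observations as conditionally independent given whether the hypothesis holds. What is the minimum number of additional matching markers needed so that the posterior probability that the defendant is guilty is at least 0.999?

4

Prior odds = 0.017/0.983 = 17/983.
Combined Bayes factor of the evidence already in hand = 1.6 × 7 × 40 = 448.
Odds after that evidence = (17/983) × 448 = 7616/983.
Target odds = 0.999/0.001 = 999.
Need 4.5ⁿ ≥ 999 ÷ (7616/983) = 982017/7616.
4.5³ = 91.125 falls short of 982017/7616 but 4.5⁴ = 410.0625 reaches it, so n = 4.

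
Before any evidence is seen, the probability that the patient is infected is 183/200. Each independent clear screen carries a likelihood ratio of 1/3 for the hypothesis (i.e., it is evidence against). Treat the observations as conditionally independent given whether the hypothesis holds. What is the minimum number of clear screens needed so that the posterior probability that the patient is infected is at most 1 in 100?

7

Prior odds: 0.915 ÷ 0.085 = 183/17.
Likelihood ratio per clear screen = 1/3.
Target odds: 0.01 ÷ 0.99 = 1/99.
Need (183/17) × (1/3)ⁿ ≤ 1/99, i.e. (1/3)ⁿ ≤ 17/18117.
(1/3)⁶ = 1/729 is still above 17/18117 but (1/3)⁷ = 1/2187 is at or below it, so n = 7.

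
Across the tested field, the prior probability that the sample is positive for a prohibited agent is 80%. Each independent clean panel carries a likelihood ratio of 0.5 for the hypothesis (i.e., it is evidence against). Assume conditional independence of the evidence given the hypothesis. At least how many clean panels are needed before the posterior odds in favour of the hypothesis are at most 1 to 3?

Prior odds: 0.8 ÷ 0.2 = 4.
Likelihood ratio per clean panel = 0.5.
Target odds = 1/3.
Need 4 × 0.5ⁿ ≤ 1/3, i.e. 0.5ⁿ ≤ 1/12.
0.5³ = 0.125 is still above 1/12 but 0.5⁴ = 0.0625 is at or below it, so n = 4.

4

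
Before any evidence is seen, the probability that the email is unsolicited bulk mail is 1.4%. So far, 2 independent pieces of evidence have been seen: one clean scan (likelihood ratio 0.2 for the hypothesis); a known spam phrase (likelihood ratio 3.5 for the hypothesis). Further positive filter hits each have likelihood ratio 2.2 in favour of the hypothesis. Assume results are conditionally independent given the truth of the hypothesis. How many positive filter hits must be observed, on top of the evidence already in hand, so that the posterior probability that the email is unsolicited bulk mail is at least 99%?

Prior odds = 0.014/0.986 = 7/493.
Combined Bayes factor of the evidence already in hand = 0.2 × 3.5 = 0.7.
Odds after that evidence = (7/493) × 0.7 = 49/4930.
Target odds = 0.99/0.01 = 99.
Need 2.2ⁿ ≥ 99 ÷ (49/4930) = 488070/49.
2.2¹¹ ≈5843.18 falls short of 488070/49 but 2.2¹² ≈12855 reaches it, so n = 12.

12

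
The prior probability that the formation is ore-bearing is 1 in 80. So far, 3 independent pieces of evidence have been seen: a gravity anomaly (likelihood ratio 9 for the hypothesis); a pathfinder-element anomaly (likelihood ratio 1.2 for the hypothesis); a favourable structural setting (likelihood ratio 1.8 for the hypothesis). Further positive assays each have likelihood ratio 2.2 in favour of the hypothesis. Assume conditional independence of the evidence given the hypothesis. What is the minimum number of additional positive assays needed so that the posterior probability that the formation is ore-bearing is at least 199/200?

Prior odds = 0.0125/0.9875 = 1/79.
Combined Bayes factor of the evidence already in hand = 9 × 1.2 × 1.8 = 19.44.
Odds after that evidence = (1/79) × 19.44 = 486/1975.
Target odds = 0.995/0.005 = 199.
Need 2.2ⁿ ≥ 199 ÷ (486/1975) = 393025/486.
2.2⁸ = 214358881/390625 falls short of 393025/486 but 2.2⁹ ≈1207.27 reaches it, so n = 9.

9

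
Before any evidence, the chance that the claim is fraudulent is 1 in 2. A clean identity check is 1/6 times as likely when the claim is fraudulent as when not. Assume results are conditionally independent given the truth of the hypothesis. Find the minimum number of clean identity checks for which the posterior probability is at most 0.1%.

4

Prior odds: 0.5 ÷ 0.5 = 1.
Likelihood ratio per clean identity check = 1/6.
Target odds: 0.001 ÷ 0.999 = 1/999.
Require (1/6)ⁿ ≤ 1/999 ÷ 1 = 1/999.
(1/6)³ = 1/216 is still above 1/999 but (1/6)⁴ = 1/1296 is at or below it, so n = 4.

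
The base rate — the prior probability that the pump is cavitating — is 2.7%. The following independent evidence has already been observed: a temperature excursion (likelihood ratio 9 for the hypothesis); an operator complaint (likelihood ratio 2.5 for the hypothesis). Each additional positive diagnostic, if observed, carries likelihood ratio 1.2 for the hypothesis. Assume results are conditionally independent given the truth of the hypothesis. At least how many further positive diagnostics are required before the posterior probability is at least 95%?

Prior odds = 0.027/0.973 = 27/973.
Combined Bayes factor of the evidence already in hand = 9 × 2.5 = 22.5.
Odds after that evidence = (27/973) × 22.5 = 1215/1946.
Target odds = 0.95/0.05 = 19.
Need 1.2ⁿ ≥ 19 ÷ (1215/1946) = 36974/1215.
1.2¹⁸ ≈26.6233 falls short of 36974/1215 but 1.2¹⁹ ≈31.948 reaches it, so n = 19.

19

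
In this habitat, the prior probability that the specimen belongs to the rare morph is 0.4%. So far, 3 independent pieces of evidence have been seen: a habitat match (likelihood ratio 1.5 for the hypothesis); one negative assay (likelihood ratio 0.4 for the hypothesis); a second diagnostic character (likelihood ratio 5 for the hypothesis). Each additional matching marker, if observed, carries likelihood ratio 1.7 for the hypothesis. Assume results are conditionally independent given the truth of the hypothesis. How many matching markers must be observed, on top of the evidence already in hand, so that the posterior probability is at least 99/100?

17

Prior odds = 0.004/0.996 = 1/249.
Combined Bayes factor of the evidence already in hand = 1.5 × 0.4 × 5 = 3.
Odds after that evidence = (1/249) × 3 = 1/83.
Target odds = 0.99/0.01 = 99.
Need 1.7ⁿ ≥ 99 ÷ (1/83) = 8217.
1.7¹⁶ ≈4866.12 falls short of 8217 but 1.7¹⁷ ≈8272.4 reaches it, so n = 17.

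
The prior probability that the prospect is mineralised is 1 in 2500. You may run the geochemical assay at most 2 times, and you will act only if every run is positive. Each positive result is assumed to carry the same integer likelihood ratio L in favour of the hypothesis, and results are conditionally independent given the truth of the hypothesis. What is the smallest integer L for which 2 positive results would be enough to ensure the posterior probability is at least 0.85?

119

Prior odds = 0.0004/0.9996 = 1/2499.
Target odds = 0.85/0.15 = 17/3.
Need L² ≥ 17/3 ÷ (1/2499) = 14161.
118² = 13924 < 14161 ≤ 14161 = 119², so L = 119.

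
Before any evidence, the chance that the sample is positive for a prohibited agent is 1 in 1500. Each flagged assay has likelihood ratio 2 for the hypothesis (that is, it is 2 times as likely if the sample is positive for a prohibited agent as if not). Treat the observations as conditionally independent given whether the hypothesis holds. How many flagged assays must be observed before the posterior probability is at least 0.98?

Prior odds = (1/1500)/(1499/1500) = 1/1499.
Likelihood ratio per flagged assay = 2.
Target posterior odds = 0.98/0.02 = 49.
Need (1/1499) × 2ⁿ ≥ 49, i.e. 2ⁿ ≥ 73451.
2¹⁶ = 65536 falls short of 73451 but 2¹⁷ = 131072 reaches it, so n = 17.

17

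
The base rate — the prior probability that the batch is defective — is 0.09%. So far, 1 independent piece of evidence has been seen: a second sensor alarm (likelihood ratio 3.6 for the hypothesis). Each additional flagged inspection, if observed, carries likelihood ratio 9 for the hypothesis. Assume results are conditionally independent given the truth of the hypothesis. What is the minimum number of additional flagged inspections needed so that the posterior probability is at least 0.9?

4

Prior odds = 0.0009/0.9991 = 9/9991.
Bayes factor of the evidence already in hand = 3.6.
Odds after that evidence = (9/9991) × 3.6 = 162/49955.
Target odds = 0.9/0.1 = 9.
Need 9ⁿ ≥ 9 ÷ (162/49955) = 49955/18.
9³ = 729 falls short of 49955/18 but 9⁴ = 6561 reaches it, so n = 4.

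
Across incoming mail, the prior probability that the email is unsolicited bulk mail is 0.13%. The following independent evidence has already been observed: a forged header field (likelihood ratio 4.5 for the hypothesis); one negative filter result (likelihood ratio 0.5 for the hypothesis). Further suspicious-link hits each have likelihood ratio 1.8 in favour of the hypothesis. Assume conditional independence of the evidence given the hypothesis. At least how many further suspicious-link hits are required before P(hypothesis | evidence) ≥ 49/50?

17

Prior odds = 0.0013/0.9987 = 13/9987.
Combined Bayes factor of the evidence already in hand = 4.5 × 0.5 = 2.25.
Odds after that evidence = (13/9987) × 2.25 = 39/13316.
Target odds = 0.98/0.02 = 49.
Need 1.8ⁿ ≥ 49 ÷ (39/13316) = 652484/39.
1.8¹⁶ ≈12144 falls short of 652484/39 but 1.8¹⁷ ≈21859.1 reaches it, so n = 17.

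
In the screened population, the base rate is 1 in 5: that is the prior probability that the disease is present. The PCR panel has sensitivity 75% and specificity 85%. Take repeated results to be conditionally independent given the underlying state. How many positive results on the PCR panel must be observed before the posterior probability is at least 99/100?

4

Prior odds: 0.2 ÷ 0.8 = 0.25.
False-positive rate = 1 − 0.85 = 0.15; likelihood ratio of a positive = 0.75/0.15 = 5.
Target posterior odds = 0.99/0.01 = 99.
Require 5ⁿ ≥ 99 ÷ 0.25 = 396.
5³ = 125 falls short of 396 but 5⁴ = 625 reaches it, so n = 4.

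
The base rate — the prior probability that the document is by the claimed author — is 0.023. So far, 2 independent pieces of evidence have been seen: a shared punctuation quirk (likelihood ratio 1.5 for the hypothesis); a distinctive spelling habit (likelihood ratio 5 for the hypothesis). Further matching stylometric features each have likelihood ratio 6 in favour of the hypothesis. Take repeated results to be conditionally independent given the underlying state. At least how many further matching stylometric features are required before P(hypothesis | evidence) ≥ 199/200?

Prior odds = 0.023/0.977 = 23/977.
Combined Bayes factor of the evidence already in hand = 1.5 × 5 = 7.5.
Odds after that evidence = (23/977) × 7.5 = 345/1954.
Target odds = 0.995/0.005 = 199.
Need 6ⁿ ≥ 199 ÷ (345/1954) = 388846/345.
6³ = 216 falls short of 388846/345 but 6⁴ = 1296 reaches it, so n = 4.

4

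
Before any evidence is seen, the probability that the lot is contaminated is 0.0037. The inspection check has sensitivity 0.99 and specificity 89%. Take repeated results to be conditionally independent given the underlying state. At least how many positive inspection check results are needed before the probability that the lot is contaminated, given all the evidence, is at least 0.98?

Prior odds = 0.0037/0.9963 = 37/9963.
False-positive rate = 1 − 0.89 = 0.11; likelihood ratio of a positive = 0.99/0.11 = 9.
Target posterior odds = 0.98/0.02 = 49.
Require 9ⁿ ≥ 49 ÷ (37/9963) = 488187/37.
9⁴ = 6561 falls short of 488187/37 but 9⁵ = 59049 reaches it, so n = 5.

5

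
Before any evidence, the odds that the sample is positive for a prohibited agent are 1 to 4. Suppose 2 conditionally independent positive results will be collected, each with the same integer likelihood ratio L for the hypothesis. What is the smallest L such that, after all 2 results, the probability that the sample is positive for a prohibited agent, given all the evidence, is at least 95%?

Prior odds = 0.25.
Target odds = 0.95/0.05 = 19.
Need L² ≥ 19 ÷ 0.25 = 76.
8² = 64 < 76 ≤ 81 = 9², so L = 9.

9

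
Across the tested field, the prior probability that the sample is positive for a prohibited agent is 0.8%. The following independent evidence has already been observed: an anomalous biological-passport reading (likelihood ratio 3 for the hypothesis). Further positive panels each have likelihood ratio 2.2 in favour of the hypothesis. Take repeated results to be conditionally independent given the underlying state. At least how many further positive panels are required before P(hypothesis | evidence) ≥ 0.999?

14

Prior odds = 0.008/0.992 = 1/124.
Bayes factor of the evidence already in hand = 3.
Odds after that evidence = (1/124) × 3 = 3/124.
Target odds = 0.999/0.001 = 999.
Need 2.2ⁿ ≥ 999 ÷ (3/124) = 41292.
2.2¹³ ≈28281 falls short of 41292 but 2.2¹⁴ ≈62218.2 reaches it, so n = 14.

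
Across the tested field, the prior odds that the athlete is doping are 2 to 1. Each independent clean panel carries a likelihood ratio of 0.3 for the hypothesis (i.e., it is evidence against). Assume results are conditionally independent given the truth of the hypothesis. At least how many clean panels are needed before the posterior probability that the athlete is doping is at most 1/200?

Prior odds = 2.
Likelihood ratio per clean panel = 0.3.
Target posterior odds = 0.005/0.995 = 1/199.
Require 0.3ⁿ ≤ 1/199 ÷ 2 = 1/398.
0.3⁴ = 0.0081 is still above 1/398 but 0.3⁵ = 243/100000 is at or below it, so n = 5.

5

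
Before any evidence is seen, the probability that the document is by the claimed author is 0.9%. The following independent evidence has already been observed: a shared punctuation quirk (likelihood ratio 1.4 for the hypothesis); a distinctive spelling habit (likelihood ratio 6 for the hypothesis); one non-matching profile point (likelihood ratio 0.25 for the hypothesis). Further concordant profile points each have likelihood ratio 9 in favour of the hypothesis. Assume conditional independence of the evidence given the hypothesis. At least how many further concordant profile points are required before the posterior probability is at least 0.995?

5

Prior odds = 0.009/0.991 = 9/991.
Combined Bayes factor of the evidence already in hand = 1.4 × 6 × 0.25 = 2.1.
Odds after that evidence = (9/991) × 2.1 = 189/9910.
Target odds = 0.995/0.005 = 199.
Need 9ⁿ ≥ 199 ÷ (189/9910) = 1972090/189.
9⁴ = 6561 falls short of 1972090/189 but 9⁵ = 59049 reaches it, so n = 5.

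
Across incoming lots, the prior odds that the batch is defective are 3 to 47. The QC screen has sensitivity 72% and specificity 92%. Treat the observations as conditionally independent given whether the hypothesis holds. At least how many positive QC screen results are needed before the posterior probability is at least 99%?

4

Prior odds = 3/47.
False-positive rate = 1 − 0.92 = 0.08; likelihood ratio of a positive = 0.72/0.08 = 9.
Target posterior odds = 0.99/0.01 = 99.
Need (3/47) × 9ⁿ ≥ 99, i.e. 9ⁿ ≥ 1551.
9³ = 729 falls short of 1551 but 9⁴ = 6561 reaches it, so n = 4.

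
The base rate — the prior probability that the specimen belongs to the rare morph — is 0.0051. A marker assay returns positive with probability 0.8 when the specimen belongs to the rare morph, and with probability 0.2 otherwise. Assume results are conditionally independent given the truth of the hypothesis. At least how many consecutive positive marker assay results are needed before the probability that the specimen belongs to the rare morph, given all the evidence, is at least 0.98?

Prior odds = 0.0051/0.9949 = 51/9949.
Likelihood ratio of a positive result = 0.8/0.2 = 4.
Target odds: 0.98 ÷ 0.02 = 49.
Need (51/9949) × 4ⁿ ≥ 49, i.e. 4ⁿ ≥ 487501/51.
4⁶ = 4096 falls short of 487501/51 but 4⁷ = 16384 reaches it, so n = 7.

7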